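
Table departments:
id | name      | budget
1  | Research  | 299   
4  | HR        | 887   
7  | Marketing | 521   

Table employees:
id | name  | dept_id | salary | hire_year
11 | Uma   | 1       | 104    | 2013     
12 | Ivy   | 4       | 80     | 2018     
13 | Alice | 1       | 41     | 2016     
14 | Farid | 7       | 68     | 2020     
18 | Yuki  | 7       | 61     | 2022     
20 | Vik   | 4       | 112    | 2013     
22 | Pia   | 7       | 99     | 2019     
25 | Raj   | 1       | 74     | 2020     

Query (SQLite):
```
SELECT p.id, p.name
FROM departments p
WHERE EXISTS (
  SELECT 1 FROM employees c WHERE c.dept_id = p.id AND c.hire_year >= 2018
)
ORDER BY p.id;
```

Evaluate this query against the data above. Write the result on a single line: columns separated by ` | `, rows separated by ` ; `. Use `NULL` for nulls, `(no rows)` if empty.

1 | Research ; 4 | HR ; 7 | Marketing

For each departments row, check whether any employees with matching dept_id has hire_year >= 2018.
Keep rows where that is true.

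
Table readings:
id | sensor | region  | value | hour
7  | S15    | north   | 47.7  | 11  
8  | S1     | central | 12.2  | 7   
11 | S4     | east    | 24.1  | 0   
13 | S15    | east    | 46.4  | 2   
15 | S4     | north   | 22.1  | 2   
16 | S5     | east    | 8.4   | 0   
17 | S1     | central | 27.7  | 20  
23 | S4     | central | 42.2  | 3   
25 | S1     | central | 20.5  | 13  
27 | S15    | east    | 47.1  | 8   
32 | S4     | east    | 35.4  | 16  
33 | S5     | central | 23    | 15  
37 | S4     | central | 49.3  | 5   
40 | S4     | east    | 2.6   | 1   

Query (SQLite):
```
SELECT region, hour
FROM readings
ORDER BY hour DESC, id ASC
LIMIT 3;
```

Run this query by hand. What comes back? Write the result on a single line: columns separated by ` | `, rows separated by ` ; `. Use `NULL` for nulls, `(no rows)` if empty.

Sort by hour desc, tiebreak id asc: (20, id=17), (16, id=32), (15, id=33), (13, id=25), (11, id=7), (8, id=27) …. Take first 3.

central | 20 ; east | 16 ; central | 15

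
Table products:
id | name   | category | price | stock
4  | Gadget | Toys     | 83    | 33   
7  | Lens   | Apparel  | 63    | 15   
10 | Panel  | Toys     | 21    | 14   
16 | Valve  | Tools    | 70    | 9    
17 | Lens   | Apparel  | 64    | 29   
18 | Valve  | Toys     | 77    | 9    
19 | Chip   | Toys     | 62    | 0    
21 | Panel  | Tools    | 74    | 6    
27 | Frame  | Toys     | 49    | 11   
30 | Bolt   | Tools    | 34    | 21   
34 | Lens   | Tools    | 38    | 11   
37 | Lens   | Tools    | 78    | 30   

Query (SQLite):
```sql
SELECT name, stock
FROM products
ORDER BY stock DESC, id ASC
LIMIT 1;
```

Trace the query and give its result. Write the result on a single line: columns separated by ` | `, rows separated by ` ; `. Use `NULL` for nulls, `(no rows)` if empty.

Sort by stock desc, tiebreak id asc: (33, id=4), (30, id=37), (29, id=17), (21, id=30) …. Take first 1.

Gadget | 33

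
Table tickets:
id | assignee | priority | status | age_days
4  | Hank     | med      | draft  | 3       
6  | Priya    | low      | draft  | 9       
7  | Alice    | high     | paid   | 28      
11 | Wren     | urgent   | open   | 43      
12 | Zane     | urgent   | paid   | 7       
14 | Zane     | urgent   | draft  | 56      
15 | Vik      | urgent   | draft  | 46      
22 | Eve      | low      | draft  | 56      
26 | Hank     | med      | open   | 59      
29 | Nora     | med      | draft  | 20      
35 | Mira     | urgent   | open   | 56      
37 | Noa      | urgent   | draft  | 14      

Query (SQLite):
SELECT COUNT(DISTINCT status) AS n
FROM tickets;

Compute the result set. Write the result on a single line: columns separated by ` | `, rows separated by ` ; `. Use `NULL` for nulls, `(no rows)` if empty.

Count distinct non-NULL status values.

3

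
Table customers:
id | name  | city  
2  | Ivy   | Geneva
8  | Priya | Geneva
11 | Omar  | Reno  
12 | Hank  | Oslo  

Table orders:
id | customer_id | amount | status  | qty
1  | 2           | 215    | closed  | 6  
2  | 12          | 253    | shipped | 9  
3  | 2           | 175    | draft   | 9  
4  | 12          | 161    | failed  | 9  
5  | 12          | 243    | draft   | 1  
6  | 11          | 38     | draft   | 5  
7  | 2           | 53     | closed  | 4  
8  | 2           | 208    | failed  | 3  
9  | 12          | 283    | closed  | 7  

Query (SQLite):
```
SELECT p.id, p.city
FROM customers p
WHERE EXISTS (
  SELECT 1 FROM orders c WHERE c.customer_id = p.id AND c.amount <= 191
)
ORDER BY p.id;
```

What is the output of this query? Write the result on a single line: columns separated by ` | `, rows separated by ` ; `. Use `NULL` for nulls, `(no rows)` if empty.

For each customers row, check whether any orders with matching customer_id has amount <= 191.
Keep rows where that is true.

2 | Geneva ; 11 | Reno ; 12 | Oslo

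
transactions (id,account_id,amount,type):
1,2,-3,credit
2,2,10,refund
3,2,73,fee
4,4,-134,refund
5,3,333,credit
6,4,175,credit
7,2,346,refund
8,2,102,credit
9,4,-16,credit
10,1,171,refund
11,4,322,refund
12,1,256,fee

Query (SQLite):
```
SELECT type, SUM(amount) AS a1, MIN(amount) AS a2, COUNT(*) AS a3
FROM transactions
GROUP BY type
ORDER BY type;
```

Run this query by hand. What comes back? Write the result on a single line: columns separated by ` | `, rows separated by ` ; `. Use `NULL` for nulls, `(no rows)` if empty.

credit | 591 | -16 | 5 ; fee | 329 | 73 | 2 ; refund | 715 | -134 | 5

Group transactions by type.
Per group compute: SUM(amount), MIN(amount), COUNT(*).
  credit: ids {1, 5, 6, 8, 9} → SUM(amount)=591, MIN(amount)=-16, COUNT(*)=5
  fee: ids {3, 12} → SUM(amount)=329, MIN(amount)=73, COUNT(*)=2
  refund: ids {2, 4, 7, 10, 11} → SUM(amount)=715, MIN(amount)=-134, COUNT(*)=5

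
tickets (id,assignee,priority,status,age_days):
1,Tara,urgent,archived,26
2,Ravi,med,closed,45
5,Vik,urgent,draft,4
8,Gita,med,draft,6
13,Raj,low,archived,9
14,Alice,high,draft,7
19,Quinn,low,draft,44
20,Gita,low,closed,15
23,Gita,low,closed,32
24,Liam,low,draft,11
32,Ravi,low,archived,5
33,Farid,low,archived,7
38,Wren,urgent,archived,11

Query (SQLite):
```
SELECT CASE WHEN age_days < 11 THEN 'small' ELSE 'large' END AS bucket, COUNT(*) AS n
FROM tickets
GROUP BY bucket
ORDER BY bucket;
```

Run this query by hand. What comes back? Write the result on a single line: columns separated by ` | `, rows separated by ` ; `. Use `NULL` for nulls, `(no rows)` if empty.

large | 7 ; small | 6

Bucket rows by age_days < 11 → 'small' else 'large'; count each bucket.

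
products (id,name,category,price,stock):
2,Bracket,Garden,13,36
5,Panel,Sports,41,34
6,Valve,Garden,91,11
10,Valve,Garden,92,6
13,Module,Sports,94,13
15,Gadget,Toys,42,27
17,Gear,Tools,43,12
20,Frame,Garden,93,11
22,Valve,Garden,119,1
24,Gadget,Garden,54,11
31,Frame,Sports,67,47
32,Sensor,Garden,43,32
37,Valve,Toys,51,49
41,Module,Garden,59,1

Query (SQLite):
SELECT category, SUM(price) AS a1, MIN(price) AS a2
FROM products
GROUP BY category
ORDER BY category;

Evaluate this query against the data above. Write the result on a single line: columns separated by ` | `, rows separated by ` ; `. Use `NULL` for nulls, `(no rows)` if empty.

Garden | 564 | 13 ; Sports | 202 | 41 ; Tools | 43 | 43 ; Toys | 93 | 42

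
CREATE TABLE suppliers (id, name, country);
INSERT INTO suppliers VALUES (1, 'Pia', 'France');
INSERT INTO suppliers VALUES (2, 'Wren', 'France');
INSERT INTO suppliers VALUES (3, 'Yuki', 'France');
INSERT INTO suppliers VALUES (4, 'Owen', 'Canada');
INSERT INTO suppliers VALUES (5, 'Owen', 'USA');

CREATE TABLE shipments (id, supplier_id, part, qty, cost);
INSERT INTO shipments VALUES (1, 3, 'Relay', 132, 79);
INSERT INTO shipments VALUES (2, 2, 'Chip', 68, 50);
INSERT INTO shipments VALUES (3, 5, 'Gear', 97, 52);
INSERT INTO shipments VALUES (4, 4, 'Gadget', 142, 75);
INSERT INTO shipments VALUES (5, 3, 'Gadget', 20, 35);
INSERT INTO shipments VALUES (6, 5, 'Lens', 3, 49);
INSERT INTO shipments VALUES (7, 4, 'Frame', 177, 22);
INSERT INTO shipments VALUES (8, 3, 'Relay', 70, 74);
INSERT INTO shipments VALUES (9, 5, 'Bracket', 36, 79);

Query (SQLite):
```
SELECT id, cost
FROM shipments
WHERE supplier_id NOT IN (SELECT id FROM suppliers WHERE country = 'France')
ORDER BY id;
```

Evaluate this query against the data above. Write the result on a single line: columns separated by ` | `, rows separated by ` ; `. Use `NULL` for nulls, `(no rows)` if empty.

Inner query: suppliers.id where country = 'France'.
Outer: keep shipments rows whose supplier_id is not in that set.
Inner query → {1, 2, 3}

3 | 52 ; 4 | 75 ; 6 | 49 ; 7 | 22 ; 9 | 79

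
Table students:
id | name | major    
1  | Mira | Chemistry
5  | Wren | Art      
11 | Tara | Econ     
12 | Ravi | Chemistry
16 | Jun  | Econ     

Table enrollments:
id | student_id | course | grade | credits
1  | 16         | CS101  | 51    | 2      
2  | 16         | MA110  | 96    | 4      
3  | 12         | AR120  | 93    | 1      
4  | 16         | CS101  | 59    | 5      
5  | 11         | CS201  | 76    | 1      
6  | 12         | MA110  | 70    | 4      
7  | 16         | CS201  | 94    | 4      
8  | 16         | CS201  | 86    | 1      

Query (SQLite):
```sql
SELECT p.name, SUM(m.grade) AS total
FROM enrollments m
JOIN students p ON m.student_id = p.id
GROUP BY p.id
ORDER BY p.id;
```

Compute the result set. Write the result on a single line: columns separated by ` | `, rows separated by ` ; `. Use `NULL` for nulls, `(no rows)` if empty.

Tara | 76 ; Ravi | 163 ; Jun | 386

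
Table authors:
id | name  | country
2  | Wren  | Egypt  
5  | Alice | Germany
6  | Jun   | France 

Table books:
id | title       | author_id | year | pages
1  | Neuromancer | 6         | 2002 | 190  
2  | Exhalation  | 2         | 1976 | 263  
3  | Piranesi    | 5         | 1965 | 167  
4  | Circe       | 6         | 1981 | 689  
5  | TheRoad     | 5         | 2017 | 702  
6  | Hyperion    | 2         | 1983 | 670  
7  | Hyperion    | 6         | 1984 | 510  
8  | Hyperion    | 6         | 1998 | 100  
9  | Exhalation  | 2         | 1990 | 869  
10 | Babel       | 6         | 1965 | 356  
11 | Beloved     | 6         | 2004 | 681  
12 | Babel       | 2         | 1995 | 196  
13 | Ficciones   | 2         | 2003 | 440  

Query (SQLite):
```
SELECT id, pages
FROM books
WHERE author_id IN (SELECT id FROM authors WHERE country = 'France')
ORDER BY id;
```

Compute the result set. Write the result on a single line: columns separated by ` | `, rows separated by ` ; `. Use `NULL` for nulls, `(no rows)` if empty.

Inner query: authors.id where country = 'France'.
Outer: keep books rows whose author_id is in that set.
Inner query → {6}

1 | 190 ; 4 | 689 ; 7 | 510 ; 8 | 100 ; 10 | 356 ; 11 | 681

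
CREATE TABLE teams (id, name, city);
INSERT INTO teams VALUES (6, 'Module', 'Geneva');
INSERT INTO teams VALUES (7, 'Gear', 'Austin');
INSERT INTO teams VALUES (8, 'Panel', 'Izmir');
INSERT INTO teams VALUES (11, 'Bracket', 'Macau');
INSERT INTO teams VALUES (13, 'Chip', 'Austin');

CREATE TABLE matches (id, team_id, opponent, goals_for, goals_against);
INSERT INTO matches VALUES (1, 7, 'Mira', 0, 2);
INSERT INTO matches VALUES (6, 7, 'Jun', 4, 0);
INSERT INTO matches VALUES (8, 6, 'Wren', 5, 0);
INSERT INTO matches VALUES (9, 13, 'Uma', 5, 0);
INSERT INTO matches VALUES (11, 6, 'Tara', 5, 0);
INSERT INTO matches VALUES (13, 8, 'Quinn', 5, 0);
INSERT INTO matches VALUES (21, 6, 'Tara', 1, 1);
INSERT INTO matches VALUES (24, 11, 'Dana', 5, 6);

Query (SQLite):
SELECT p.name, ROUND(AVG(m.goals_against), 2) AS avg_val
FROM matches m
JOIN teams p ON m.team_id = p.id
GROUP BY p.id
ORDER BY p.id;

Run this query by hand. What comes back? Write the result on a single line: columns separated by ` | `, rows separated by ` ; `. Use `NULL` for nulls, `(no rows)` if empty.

Join each matches row to its teams via team_id.
Group joined rows by teams.id; compute ROUND(AVG(m.goals_against), 2) per group.
  6: ids {8, 11, 21} → ROUND(AVG(m.goals_against), 2)=0.33
  7: ids {1, 6} → ROUND(AVG(m.goals_against), 2)=1
  8: ids {13} → ROUND(AVG(m.goals_against), 2)=0
  11: ids {24} → ROUND(AVG(m.goals_against), 2)=6
  13: ids {9} → ROUND(AVG(m.goals_against), 2)=0

Module | 0.33 ; Gear | 1 ; Panel | 0 ; Bracket | 6 ; Chip | 0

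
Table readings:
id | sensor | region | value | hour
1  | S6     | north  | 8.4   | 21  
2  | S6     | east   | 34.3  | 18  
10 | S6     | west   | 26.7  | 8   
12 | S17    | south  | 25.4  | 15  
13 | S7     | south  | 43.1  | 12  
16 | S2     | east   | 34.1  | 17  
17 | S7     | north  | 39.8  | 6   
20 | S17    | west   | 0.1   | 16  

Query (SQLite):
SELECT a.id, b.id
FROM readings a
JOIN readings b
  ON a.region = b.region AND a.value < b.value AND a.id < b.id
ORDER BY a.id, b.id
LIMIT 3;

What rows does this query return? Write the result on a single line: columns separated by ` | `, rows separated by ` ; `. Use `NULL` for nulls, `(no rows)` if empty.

1 | 17 ; 12 | 13

Pairs (a,b) with same region, a.value < b.value, a.id < b.id.
region groups: east:{2,16} north:{1,17} south:{12,13} west:{10,20}
Ordered by (a.id, b.id); first 3.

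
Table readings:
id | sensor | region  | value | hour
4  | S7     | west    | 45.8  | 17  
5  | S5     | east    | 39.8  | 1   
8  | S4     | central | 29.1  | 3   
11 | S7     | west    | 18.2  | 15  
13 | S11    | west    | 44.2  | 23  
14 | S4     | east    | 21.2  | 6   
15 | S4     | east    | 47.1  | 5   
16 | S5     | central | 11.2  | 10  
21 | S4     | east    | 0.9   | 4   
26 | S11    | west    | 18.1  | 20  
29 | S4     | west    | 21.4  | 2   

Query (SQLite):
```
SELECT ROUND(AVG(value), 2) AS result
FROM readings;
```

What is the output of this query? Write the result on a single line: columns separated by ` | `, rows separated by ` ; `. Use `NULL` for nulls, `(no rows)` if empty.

27

All value values: [45.8, 39.8, 29.1, 18.2, 44.2, 21.2, 47.1, 11.2, 0.9, 18.1, 21.4].
AVG = 297 / 11 (rounded to 2 dp).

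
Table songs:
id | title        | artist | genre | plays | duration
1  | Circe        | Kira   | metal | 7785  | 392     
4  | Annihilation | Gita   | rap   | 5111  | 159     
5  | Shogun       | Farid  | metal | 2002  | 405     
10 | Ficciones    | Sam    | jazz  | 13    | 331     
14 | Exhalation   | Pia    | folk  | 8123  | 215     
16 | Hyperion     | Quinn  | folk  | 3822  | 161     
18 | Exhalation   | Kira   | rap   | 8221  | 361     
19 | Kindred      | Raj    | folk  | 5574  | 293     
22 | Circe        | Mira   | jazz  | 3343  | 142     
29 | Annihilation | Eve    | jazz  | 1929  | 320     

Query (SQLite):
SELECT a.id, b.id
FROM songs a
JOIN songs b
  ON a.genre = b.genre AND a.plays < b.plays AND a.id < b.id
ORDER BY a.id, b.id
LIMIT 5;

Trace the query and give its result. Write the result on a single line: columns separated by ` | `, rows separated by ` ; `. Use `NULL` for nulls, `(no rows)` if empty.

Pairs (a,b) with same genre, a.plays < b.plays, a.id < b.id.
genre groups: folk:{14,16,19} jazz:{10,22,29} metal:{1,5} rap:{4,18}
Ordered by (a.id, b.id); first 5.

4 | 18 ; 10 | 22 ; 10 | 29 ; 16 | 19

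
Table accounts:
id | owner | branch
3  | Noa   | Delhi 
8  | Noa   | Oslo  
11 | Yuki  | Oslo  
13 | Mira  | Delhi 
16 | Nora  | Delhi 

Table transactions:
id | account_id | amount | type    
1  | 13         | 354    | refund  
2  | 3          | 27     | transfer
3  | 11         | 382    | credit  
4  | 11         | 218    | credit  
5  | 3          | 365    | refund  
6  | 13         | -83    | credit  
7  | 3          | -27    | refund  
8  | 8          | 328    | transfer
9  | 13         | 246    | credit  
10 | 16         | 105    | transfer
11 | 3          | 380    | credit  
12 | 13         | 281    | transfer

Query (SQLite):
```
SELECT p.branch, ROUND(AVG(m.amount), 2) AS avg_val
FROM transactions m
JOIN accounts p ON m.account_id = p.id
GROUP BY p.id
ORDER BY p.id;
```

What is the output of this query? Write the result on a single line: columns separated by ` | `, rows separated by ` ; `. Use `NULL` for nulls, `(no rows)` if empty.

Join each transactions row to its accounts via account_id.
Group joined rows by accounts.id; compute ROUND(AVG(m.amount), 2) per group.
  3: ids {2, 5, 7, 11} → ROUND(AVG(m.amount), 2)=186.25
  8: ids {8} → ROUND(AVG(m.amount), 2)=328
  11: ids {3, 4} → ROUND(AVG(m.amount), 2)=300
  13: ids {1, 6, 9, 12} → ROUND(AVG(m.amount), 2)=199.5
  16: ids {10} → ROUND(AVG(m.amount), 2)=105

Delhi | 186.25 ; Oslo | 328 ; Oslo | 300 ; Delhi | 199.5 ; Delhi | 105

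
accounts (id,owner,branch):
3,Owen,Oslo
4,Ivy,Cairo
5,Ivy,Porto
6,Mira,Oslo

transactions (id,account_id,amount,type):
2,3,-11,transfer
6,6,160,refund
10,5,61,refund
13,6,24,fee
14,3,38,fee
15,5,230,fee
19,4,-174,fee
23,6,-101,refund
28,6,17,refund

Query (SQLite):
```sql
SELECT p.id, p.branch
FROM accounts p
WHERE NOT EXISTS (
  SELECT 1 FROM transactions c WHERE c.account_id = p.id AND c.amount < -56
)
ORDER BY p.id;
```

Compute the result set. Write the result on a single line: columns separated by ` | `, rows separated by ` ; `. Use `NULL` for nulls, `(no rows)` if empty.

3 | Oslo ; 5 | Porto

For each accounts row, check whether any transactions with matching account_id has amount < -56.
Keep rows where that is false.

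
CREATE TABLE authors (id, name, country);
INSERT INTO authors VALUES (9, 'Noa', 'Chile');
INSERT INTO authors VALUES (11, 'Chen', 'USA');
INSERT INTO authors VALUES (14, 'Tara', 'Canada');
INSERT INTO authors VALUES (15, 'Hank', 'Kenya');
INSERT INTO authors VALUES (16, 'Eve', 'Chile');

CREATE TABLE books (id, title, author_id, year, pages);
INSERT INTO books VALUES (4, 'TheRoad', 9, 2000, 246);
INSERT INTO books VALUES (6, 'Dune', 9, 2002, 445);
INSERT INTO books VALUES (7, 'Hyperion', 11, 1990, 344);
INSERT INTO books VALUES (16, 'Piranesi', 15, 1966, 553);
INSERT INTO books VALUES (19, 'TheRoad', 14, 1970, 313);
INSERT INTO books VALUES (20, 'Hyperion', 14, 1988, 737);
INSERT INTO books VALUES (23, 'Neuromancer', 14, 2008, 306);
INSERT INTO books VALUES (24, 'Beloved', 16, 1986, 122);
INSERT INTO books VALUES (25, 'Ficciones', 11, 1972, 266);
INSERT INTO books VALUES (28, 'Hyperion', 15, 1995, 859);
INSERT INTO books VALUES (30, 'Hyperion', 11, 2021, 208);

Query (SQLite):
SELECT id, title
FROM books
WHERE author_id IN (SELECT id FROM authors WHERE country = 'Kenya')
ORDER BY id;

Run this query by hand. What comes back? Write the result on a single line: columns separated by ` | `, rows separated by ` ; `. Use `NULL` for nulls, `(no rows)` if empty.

16 | Piranesi ; 28 | Hyperion

Inner query: authors.id where country = 'Kenya'.
Outer: keep books rows whose author_id is in that set.
Inner query → {15}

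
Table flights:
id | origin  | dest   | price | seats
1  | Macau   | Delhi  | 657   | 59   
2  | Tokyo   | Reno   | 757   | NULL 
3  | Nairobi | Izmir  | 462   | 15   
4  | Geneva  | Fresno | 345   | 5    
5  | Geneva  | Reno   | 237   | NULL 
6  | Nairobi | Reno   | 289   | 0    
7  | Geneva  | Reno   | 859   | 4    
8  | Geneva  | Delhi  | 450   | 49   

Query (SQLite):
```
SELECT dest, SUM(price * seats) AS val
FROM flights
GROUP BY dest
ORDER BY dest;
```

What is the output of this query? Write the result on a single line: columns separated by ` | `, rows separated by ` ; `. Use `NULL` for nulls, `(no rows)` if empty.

Delhi | 60813 ; Fresno | 1725 ; Izmir | 6930 ; Reno | 3436

For each row compute price * seats.
Group by dest; take SUM of the expression per group.
  Delhi: ids {1, 8} → SUM(price * seats)=60813
  Fresno: ids {4} → SUM(price * seats)=1725
  Izmir: ids {3} → SUM(price * seats)=6930
  Reno: ids {2, 5, 6, 7} → SUM(price * seats)=3436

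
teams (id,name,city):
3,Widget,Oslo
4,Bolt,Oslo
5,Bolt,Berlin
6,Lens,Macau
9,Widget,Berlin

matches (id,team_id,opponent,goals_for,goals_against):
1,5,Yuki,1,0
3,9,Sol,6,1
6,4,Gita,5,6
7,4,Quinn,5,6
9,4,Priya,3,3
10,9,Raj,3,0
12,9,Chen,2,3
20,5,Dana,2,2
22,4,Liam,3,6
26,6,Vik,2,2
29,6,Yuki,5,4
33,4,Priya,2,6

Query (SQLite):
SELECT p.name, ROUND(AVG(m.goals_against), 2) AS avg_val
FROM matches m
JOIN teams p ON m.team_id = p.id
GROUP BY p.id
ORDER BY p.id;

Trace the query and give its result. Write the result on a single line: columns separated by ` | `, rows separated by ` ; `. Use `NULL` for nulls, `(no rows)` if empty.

Bolt | 5.4 ; Bolt | 1 ; Lens | 3 ; Widget | 1.33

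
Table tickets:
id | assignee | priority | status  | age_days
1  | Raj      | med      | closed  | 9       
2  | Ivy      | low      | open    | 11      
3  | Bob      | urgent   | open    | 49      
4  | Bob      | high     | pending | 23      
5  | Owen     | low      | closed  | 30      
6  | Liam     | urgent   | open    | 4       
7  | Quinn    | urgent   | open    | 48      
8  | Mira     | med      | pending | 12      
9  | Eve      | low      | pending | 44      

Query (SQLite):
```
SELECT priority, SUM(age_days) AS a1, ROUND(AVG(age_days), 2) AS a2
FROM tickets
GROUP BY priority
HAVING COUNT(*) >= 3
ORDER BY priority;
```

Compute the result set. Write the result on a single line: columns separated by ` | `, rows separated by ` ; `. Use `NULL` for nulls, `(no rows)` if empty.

low | 85 | 28.33 ; urgent | 101 | 33.67

Group tickets by priority.
Per group compute: SUM(age_days), ROUND(AVG(age_days), 2).
HAVING: drop groups with fewer than 3 rows.
  high: ids {4} → SUM(age_days)=23, ROUND(AVG(age_days), 2)=23
  low: ids {2, 5, 9} → SUM(age_days)=85, ROUND(AVG(age_days), 2)=28.33
  med: ids {1, 8} → SUM(age_days)=21, ROUND(AVG(age_days), 2)=10.5
  urgent: ids {3, 6, 7} → SUM(age_days)=101, ROUND(AVG(age_days), 2)=33.67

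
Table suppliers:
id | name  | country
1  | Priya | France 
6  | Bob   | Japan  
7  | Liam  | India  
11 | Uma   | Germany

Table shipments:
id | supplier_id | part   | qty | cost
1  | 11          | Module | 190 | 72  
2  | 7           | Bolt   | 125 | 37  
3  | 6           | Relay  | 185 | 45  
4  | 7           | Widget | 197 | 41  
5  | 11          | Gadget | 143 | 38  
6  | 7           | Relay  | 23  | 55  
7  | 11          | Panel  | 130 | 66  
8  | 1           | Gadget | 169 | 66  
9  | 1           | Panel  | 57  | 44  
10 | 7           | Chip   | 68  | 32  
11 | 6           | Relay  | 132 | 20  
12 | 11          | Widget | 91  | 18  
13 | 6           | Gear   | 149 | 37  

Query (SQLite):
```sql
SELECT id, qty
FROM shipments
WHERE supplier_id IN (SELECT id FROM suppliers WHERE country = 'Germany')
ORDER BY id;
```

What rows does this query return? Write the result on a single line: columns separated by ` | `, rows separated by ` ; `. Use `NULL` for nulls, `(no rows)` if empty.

1 | 190 ; 5 | 143 ; 7 | 130 ; 12 | 91

Inner query: suppliers.id where country = 'Germany'.
Outer: keep shipments rows whose supplier_id is in that set.
Inner query → {11}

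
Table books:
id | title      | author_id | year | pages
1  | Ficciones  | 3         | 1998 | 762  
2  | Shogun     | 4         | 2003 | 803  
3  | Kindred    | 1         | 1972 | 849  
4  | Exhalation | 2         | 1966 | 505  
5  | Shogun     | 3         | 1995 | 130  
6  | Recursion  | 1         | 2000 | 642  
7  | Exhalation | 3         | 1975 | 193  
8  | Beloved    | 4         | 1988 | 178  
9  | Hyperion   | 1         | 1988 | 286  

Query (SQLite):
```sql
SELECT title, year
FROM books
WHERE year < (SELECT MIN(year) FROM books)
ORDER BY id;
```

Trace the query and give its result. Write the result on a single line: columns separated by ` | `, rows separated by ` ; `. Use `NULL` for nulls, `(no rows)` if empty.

(no rows)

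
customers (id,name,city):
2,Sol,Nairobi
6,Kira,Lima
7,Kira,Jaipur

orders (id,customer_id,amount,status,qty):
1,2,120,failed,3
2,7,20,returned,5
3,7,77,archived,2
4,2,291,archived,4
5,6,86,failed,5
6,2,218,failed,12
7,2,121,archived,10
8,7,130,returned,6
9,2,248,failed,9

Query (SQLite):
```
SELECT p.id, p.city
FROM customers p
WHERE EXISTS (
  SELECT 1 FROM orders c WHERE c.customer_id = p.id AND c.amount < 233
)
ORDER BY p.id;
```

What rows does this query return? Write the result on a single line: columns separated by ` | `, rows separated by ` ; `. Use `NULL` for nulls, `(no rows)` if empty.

2 | Nairobi ; 6 | Lima ; 7 | Jaipur

For each customers row, check whether any orders with matching customer_id has amount < 233.
Keep rows where that is true.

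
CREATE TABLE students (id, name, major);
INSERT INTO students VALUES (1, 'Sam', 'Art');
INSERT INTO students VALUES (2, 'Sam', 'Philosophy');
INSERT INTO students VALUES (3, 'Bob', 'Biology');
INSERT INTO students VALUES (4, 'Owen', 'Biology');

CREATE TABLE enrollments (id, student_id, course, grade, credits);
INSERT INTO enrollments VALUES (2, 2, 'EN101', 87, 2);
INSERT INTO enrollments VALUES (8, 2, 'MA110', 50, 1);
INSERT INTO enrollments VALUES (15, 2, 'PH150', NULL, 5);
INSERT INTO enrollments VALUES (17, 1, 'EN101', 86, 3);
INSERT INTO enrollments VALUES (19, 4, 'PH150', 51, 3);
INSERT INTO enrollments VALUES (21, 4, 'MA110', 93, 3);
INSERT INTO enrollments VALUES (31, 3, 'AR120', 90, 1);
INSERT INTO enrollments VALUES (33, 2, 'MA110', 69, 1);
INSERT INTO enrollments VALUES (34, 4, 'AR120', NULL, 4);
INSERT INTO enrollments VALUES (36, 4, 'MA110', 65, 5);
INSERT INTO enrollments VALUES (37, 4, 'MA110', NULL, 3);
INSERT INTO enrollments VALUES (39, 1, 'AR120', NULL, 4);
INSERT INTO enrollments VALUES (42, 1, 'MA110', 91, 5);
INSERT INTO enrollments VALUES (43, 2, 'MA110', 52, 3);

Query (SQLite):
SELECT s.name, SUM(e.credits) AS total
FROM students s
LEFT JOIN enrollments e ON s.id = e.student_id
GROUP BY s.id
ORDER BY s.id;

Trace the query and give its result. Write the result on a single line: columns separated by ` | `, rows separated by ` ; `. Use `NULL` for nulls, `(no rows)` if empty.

Sam | 12 ; Sam | 12 ; Bob | 1 ; Owen | 18

LEFT JOIN keeps every students row; unmatched ones get NULL for enrollments columns.
Group by students.id and compute SUM(e.credits). SUM over an all-NULL group is NULL.
  1: ids {17, 39, 42} → SUM(e.credits)=12
  2: ids {2, 8, 15, 33, 43} → SUM(e.credits)=12
  3: ids {31} → SUM(e.credits)=1
  4: ids {19, 21, 34, 36, 37} → SUM(e.credits)=18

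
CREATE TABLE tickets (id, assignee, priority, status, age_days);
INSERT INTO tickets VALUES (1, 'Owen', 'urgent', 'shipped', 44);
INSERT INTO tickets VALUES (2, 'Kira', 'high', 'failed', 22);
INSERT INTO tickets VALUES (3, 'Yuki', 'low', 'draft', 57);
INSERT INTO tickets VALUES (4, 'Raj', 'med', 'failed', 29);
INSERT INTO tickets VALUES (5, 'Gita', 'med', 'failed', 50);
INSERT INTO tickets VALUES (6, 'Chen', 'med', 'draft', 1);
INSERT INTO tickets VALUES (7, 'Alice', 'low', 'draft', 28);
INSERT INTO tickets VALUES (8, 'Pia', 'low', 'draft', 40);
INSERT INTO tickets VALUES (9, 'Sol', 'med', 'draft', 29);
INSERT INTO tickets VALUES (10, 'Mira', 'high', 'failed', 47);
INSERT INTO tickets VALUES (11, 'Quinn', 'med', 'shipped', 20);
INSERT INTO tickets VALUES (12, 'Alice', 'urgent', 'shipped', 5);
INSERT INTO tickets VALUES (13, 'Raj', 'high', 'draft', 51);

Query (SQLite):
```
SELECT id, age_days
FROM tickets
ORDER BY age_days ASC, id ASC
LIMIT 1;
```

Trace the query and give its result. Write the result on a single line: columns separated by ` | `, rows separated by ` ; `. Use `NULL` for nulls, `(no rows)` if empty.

6 | 1

Sort by age_days asc, tiebreak id asc: (1, id=6), (5, id=12), (20, id=11), (22, id=2) …. Take first 1.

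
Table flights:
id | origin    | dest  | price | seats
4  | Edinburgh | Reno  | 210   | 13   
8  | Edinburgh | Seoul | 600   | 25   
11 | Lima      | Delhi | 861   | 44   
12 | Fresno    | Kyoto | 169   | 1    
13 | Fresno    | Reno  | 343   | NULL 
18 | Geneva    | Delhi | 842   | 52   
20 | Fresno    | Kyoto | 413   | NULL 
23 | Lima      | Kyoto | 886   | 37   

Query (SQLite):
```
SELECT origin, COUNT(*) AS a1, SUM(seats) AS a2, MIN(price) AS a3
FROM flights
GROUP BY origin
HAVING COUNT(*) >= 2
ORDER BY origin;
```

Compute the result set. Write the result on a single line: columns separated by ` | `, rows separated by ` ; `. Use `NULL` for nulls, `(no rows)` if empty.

Edinburgh | 2 | 38 | 210 ; Fresno | 3 | 1 | 169 ; Lima | 2 | 81 | 861

Group flights by origin.
Per group compute: COUNT(*), SUM(seats), MIN(price).
HAVING: drop groups with fewer than 2 rows.
  Edinburgh: ids {4, 8} → COUNT(*)=2, SUM(seats)=38, MIN(price)=210
  Fresno: ids {12, 13, 20} → COUNT(*)=3, SUM(seats)=1, MIN(price)=169
  Geneva: ids {18} → COUNT(*)=1, SUM(seats)=52, MIN(price)=842
  Lima: ids {11, 23} → COUNT(*)=2, SUM(seats)=81, MIN(price)=861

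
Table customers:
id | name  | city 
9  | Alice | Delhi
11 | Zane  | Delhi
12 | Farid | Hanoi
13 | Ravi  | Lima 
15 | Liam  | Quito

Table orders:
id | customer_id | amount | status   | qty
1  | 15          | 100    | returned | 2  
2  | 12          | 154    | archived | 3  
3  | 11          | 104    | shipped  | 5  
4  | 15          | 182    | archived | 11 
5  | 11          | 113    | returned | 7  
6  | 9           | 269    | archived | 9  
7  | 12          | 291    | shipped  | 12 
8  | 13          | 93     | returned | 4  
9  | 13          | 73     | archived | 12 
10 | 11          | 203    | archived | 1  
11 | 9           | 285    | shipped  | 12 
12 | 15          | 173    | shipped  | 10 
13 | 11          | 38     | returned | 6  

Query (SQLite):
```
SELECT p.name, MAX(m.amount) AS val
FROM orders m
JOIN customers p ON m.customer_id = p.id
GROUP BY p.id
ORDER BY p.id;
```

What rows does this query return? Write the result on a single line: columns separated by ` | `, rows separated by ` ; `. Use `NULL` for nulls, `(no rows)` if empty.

Join each orders row to its customers via customer_id.
Group joined rows by customers.id; compute MAX(m.amount) per group.
  9: ids {6, 11} → MAX(m.amount)=285
  11: ids {3, 5, 10, 13} → MAX(m.amount)=203
  12: ids {2, 7} → MAX(m.amount)=291
  13: ids {8, 9} → MAX(m.amount)=93
  15: ids {1, 4, 12} → MAX(m.amount)=182

Alice | 285 ; Zane | 203 ; Farid | 291 ; Ravi | 93 ; Liam | 182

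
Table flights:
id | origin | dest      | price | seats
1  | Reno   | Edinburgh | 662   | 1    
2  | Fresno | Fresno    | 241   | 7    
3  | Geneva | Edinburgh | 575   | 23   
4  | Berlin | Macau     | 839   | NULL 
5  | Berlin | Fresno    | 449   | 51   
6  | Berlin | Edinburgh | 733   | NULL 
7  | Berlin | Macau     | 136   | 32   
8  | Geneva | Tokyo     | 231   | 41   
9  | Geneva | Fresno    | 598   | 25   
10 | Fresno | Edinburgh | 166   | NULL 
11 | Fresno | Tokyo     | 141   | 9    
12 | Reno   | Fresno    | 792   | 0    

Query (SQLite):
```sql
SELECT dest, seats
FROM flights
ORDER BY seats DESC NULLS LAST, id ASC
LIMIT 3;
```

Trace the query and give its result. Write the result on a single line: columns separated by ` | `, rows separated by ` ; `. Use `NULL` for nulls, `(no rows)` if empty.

Fresno | 51 ; Tokyo | 41 ; Macau | 32

Sort by seats desc, tiebreak id asc: (51, id=5), (41, id=8), (32, id=7), (25, id=9), (23, id=3), (9, id=11) …. Take first 3.
NULLS LAST: NULL seats rows go after all non-NULL rows (among themselves ordered by id asc).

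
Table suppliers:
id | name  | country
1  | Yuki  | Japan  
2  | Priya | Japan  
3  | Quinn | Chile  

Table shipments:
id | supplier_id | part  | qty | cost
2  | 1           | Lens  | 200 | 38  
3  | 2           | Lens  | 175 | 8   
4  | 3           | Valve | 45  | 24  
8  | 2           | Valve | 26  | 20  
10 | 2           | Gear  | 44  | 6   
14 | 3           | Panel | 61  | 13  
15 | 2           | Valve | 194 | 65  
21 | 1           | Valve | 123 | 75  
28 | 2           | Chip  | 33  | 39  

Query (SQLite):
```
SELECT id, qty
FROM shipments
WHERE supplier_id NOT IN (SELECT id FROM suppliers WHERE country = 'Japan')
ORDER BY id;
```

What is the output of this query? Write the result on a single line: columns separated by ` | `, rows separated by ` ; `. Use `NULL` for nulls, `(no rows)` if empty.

Inner query: suppliers.id where country = 'Japan'.
Outer: keep shipments rows whose supplier_id is not in that set.
Inner query → {1, 2}

4 | 45 ; 14 | 61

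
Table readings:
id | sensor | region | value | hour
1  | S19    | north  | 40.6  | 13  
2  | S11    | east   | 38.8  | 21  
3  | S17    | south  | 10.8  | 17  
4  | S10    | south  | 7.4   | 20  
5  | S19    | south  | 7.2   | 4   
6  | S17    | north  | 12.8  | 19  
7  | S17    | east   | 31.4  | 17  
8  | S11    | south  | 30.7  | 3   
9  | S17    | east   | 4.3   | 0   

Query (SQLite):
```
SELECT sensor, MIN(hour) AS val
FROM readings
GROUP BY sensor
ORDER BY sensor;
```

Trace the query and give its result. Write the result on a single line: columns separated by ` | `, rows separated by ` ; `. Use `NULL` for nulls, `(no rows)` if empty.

S10 | 20 ; S11 | 3 ; S17 | 0 ; S19 | 4

Partition readings by sensor; compute MIN(hour) within each group.
  S10: ids {4} → MIN(hour)=20
  S11: ids {2, 8} → MIN(hour)=3
  S17: ids {3, 6, 7, 9} → MIN(hour)=0
  S19: ids {1, 5} → MIN(hour)=4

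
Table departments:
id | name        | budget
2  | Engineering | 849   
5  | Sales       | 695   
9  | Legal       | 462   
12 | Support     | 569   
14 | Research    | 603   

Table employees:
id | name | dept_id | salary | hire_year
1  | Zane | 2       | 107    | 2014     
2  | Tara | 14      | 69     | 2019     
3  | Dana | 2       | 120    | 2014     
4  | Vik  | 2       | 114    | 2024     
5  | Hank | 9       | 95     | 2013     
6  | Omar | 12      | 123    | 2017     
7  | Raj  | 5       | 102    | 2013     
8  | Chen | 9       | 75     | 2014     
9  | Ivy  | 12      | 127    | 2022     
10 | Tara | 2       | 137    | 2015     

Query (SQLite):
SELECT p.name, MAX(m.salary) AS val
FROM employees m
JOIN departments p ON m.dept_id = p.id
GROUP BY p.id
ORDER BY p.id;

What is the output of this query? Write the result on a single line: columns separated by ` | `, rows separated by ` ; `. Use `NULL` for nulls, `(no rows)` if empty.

Join each employees row to its departments via dept_id.
Group joined rows by departments.id; compute MAX(m.salary) per group.
  2: ids {1, 3, 4, 10} → MAX(m.salary)=137
  5: ids {7} → MAX(m.salary)=102
  9: ids {5, 8} → MAX(m.salary)=95
  12: ids {6, 9} → MAX(m.salary)=127
  14: ids {2} → MAX(m.salary)=69

Engineering | 137 ; Sales | 102 ; Legal | 95 ; Support | 127 ; Research | 69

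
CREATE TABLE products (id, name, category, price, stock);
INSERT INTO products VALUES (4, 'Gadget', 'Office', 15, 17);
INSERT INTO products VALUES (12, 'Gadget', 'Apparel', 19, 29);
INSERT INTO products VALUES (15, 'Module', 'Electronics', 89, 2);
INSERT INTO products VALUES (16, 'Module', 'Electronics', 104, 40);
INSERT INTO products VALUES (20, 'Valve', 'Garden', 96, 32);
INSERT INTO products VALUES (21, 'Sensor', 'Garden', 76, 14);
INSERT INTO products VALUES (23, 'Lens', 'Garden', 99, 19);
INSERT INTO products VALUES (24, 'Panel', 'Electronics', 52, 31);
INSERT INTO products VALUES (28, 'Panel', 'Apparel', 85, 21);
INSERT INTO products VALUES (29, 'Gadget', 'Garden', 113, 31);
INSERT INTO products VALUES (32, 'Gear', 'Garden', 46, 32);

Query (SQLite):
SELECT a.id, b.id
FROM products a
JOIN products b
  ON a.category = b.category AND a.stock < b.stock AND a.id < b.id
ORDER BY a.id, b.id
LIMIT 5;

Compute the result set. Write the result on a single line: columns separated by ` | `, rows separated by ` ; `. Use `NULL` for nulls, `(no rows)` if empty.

Pairs (a,b) with same category, a.stock < b.stock, a.id < b.id.
category groups: Apparel:{12,28} Electronics:{15,16,24} Garden:{20,21,23,29,32} Office:{4}
Ordered by (a.id, b.id); first 5.

15 | 16 ; 15 | 24 ; 21 | 23 ; 21 | 29 ; 21 | 32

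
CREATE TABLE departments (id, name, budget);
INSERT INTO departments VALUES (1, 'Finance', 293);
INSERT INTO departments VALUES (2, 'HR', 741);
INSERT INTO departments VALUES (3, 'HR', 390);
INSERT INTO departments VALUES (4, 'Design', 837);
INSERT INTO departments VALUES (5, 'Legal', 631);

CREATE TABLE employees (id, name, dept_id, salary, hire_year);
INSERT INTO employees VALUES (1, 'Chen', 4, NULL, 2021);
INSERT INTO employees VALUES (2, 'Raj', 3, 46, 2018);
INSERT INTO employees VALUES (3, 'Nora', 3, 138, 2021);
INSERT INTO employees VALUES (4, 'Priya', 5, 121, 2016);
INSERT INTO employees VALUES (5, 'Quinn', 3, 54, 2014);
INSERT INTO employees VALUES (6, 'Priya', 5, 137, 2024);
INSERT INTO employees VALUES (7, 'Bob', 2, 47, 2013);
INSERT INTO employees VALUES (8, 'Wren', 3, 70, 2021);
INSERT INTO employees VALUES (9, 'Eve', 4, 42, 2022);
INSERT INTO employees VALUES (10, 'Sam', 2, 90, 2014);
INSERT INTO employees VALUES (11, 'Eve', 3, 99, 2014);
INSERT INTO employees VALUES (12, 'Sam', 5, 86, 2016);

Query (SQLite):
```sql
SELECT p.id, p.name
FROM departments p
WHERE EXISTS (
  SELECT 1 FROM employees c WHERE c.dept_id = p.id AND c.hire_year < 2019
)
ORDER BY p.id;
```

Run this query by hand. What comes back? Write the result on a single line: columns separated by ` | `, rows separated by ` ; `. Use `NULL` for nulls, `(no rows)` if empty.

2 | HR ; 3 | HR ; 5 | Legal

For each departments row, check whether any employees with matching dept_id has hire_year < 2019.
Keep rows where that is true.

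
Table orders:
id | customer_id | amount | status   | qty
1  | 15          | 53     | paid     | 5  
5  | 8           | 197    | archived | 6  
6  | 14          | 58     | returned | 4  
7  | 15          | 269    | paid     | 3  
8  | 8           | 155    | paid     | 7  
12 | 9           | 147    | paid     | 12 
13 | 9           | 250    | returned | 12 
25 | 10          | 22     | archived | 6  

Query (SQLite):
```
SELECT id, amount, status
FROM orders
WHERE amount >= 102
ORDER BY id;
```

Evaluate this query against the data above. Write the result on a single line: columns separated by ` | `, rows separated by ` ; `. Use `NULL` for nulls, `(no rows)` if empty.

5 | 197 | archived ; 7 | 269 | paid ; 8 | 155 | paid ; 12 | 147 | paid ; 13 | 250 | returned

amount >= 102: ids {5, 7, 8, 12, 13}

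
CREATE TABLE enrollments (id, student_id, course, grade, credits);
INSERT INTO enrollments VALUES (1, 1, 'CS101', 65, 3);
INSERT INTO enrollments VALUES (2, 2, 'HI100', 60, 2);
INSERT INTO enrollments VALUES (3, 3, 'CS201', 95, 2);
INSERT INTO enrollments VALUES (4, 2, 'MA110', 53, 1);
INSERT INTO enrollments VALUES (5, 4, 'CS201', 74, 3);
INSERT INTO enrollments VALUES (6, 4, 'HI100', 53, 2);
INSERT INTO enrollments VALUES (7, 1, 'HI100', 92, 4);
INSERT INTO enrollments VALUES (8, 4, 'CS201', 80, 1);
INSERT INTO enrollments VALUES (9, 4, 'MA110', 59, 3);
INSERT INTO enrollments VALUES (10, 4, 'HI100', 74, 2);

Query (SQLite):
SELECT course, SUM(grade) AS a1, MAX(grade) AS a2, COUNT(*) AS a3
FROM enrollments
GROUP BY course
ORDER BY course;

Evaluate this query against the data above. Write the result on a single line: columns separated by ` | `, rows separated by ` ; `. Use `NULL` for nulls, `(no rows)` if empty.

Group enrollments by course.
Per group compute: SUM(grade), MAX(grade), COUNT(*).
  CS101: ids {1} → SUM(grade)=65, MAX(grade)=65, COUNT(*)=1
  CS201: ids {3, 5, 8} → SUM(grade)=249, MAX(grade)=95, COUNT(*)=3
  HI100: ids {2, 6, 7, 10} → SUM(grade)=279, MAX(grade)=92, COUNT(*)=4
  MA110: ids {4, 9} → SUM(grade)=112, MAX(grade)=59, COUNT(*)=2

CS101 | 65 | 65 | 1 ; CS201 | 249 | 95 | 3 ; HI100 | 279 | 92 | 4 ; MA110 | 112 | 59 | 2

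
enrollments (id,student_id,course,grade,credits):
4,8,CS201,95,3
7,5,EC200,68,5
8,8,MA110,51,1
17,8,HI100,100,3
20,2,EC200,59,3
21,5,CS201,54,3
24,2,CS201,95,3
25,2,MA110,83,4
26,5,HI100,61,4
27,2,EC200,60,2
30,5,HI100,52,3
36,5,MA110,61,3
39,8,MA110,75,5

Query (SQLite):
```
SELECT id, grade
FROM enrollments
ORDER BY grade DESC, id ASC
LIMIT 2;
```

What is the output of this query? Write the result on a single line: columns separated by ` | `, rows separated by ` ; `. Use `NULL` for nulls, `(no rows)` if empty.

Sort by grade desc, tiebreak id asc: (100, id=17), (95, id=4), (95, id=24), (83, id=25), (75, id=39) …. Take first 2.

17 | 100 ; 4 | 95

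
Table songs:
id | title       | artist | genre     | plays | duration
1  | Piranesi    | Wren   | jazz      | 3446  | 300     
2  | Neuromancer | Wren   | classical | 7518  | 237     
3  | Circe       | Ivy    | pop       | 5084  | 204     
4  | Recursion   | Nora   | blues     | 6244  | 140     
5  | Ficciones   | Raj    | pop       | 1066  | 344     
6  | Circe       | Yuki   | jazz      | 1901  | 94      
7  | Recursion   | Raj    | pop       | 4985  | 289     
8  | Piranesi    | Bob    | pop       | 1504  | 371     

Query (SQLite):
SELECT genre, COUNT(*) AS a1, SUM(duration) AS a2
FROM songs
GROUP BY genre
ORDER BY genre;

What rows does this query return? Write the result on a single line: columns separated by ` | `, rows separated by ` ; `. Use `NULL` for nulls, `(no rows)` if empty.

blues | 1 | 140 ; classical | 1 | 237 ; jazz | 2 | 394 ; pop | 4 | 1208

Group songs by genre.
Per group compute: COUNT(*), SUM(duration).
  blues: ids {4} → COUNT(*)=1, SUM(duration)=140
  classical: ids {2} → COUNT(*)=1, SUM(duration)=237
  jazz: ids {1, 6} → COUNT(*)=2, SUM(duration)=394
  pop: ids {3, 5, 7, 8} → COUNT(*)=4, SUM(duration)=1208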